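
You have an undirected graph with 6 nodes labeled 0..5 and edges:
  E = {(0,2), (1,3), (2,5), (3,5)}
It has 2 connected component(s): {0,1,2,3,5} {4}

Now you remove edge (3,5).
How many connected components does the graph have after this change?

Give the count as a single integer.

Answer: 3

Derivation:
Initial component count: 2
Remove (3,5): it was a bridge. Count increases: 2 -> 3.
  After removal, components: {0,2,5} {1,3} {4}
New component count: 3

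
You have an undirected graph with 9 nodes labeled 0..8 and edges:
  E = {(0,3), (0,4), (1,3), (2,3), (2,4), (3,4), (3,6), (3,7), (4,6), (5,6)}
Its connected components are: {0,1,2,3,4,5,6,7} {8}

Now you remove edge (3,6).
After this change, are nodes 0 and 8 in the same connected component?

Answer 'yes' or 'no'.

Initial components: {0,1,2,3,4,5,6,7} {8}
Removing edge (3,6): not a bridge — component count unchanged at 2.
New components: {0,1,2,3,4,5,6,7} {8}
Are 0 and 8 in the same component? no

Answer: no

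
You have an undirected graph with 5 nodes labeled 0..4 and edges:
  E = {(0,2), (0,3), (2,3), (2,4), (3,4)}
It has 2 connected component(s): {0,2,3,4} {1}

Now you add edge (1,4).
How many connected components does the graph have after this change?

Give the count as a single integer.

Initial component count: 2
Add (1,4): merges two components. Count decreases: 2 -> 1.
New component count: 1

Answer: 1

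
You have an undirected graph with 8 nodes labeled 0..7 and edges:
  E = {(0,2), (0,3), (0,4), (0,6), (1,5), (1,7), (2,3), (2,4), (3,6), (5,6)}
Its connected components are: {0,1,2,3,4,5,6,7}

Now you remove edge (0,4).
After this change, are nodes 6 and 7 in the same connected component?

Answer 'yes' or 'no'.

Initial components: {0,1,2,3,4,5,6,7}
Removing edge (0,4): not a bridge — component count unchanged at 1.
New components: {0,1,2,3,4,5,6,7}
Are 6 and 7 in the same component? yes

Answer: yes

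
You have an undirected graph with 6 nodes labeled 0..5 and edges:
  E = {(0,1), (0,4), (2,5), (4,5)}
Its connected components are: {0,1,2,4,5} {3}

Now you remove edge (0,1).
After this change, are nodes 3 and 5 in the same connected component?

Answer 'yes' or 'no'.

Initial components: {0,1,2,4,5} {3}
Removing edge (0,1): it was a bridge — component count 2 -> 3.
New components: {0,2,4,5} {1} {3}
Are 3 and 5 in the same component? no

Answer: no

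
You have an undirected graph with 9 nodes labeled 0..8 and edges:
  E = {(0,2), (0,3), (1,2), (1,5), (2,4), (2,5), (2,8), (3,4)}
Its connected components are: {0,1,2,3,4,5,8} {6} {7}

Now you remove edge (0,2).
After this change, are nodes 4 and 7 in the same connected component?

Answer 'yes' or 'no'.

Answer: no

Derivation:
Initial components: {0,1,2,3,4,5,8} {6} {7}
Removing edge (0,2): not a bridge — component count unchanged at 3.
New components: {0,1,2,3,4,5,8} {6} {7}
Are 4 and 7 in the same component? no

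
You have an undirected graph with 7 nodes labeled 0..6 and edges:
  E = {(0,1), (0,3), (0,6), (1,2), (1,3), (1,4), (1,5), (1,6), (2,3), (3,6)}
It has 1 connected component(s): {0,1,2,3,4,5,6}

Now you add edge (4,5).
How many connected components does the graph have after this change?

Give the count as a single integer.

Answer: 1

Derivation:
Initial component count: 1
Add (4,5): endpoints already in same component. Count unchanged: 1.
New component count: 1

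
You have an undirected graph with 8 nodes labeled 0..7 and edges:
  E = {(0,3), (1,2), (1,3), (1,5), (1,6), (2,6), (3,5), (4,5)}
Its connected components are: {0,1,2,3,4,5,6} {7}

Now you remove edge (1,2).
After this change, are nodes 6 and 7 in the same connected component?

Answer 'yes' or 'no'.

Initial components: {0,1,2,3,4,5,6} {7}
Removing edge (1,2): not a bridge — component count unchanged at 2.
New components: {0,1,2,3,4,5,6} {7}
Are 6 and 7 in the same component? no

Answer: no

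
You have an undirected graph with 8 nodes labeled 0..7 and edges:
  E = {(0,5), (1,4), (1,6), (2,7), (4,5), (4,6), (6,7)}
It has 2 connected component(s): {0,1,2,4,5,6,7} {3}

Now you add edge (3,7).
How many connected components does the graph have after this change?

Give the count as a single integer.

Initial component count: 2
Add (3,7): merges two components. Count decreases: 2 -> 1.
New component count: 1

Answer: 1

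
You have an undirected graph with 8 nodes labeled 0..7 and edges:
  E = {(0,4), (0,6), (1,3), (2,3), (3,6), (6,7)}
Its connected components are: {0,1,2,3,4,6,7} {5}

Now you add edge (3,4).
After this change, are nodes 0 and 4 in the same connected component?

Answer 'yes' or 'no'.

Answer: yes

Derivation:
Initial components: {0,1,2,3,4,6,7} {5}
Adding edge (3,4): both already in same component {0,1,2,3,4,6,7}. No change.
New components: {0,1,2,3,4,6,7} {5}
Are 0 and 4 in the same component? yes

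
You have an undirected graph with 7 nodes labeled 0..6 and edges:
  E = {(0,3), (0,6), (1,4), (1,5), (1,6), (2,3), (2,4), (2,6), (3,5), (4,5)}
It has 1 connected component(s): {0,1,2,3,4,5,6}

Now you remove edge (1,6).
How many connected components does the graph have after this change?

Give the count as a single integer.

Initial component count: 1
Remove (1,6): not a bridge. Count unchanged: 1.
  After removal, components: {0,1,2,3,4,5,6}
New component count: 1

Answer: 1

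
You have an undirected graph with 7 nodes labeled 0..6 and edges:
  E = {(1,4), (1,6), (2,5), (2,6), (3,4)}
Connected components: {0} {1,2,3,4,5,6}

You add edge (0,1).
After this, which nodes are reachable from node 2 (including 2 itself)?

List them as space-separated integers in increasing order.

Answer: 0 1 2 3 4 5 6

Derivation:
Before: nodes reachable from 2: {1,2,3,4,5,6}
Adding (0,1): merges 2's component with another. Reachability grows.
After: nodes reachable from 2: {0,1,2,3,4,5,6}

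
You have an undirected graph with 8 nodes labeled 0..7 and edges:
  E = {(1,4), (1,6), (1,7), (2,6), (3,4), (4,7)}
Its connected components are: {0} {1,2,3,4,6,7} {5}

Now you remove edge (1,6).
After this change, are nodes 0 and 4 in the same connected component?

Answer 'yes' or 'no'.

Initial components: {0} {1,2,3,4,6,7} {5}
Removing edge (1,6): it was a bridge — component count 3 -> 4.
New components: {0} {1,3,4,7} {2,6} {5}
Are 0 and 4 in the same component? no

Answer: no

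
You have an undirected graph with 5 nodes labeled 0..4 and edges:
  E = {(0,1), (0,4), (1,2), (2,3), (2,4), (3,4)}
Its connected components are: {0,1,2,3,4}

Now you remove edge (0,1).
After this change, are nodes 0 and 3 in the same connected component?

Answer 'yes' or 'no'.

Initial components: {0,1,2,3,4}
Removing edge (0,1): not a bridge — component count unchanged at 1.
New components: {0,1,2,3,4}
Are 0 and 3 in the same component? yes

Answer: yes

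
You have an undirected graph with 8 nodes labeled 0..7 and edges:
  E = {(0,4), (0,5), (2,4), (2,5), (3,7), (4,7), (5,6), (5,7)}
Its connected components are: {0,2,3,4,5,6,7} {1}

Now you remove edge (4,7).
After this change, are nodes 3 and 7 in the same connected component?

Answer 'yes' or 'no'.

Initial components: {0,2,3,4,5,6,7} {1}
Removing edge (4,7): not a bridge — component count unchanged at 2.
New components: {0,2,3,4,5,6,7} {1}
Are 3 and 7 in the same component? yes

Answer: yes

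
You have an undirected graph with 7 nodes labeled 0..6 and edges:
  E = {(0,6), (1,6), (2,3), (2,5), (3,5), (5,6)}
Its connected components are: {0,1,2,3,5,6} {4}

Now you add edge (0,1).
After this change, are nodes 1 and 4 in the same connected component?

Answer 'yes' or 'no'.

Answer: no

Derivation:
Initial components: {0,1,2,3,5,6} {4}
Adding edge (0,1): both already in same component {0,1,2,3,5,6}. No change.
New components: {0,1,2,3,5,6} {4}
Are 1 and 4 in the same component? no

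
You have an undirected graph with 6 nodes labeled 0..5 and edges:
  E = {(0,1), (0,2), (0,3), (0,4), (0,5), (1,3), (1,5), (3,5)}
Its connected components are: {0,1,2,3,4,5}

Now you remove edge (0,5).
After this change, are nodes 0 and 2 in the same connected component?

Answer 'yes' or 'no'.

Answer: yes

Derivation:
Initial components: {0,1,2,3,4,5}
Removing edge (0,5): not a bridge — component count unchanged at 1.
New components: {0,1,2,3,4,5}
Are 0 and 2 in the same component? yes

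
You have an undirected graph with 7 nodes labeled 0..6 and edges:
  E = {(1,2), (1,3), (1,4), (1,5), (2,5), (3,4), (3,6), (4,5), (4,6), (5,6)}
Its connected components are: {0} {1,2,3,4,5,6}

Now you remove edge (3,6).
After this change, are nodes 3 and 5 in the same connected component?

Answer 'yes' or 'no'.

Initial components: {0} {1,2,3,4,5,6}
Removing edge (3,6): not a bridge — component count unchanged at 2.
New components: {0} {1,2,3,4,5,6}
Are 3 and 5 in the same component? yes

Answer: yes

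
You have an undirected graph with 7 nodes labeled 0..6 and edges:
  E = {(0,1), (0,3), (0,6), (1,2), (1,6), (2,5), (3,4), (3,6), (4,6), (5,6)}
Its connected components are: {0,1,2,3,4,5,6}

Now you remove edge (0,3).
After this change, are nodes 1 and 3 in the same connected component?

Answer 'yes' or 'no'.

Initial components: {0,1,2,3,4,5,6}
Removing edge (0,3): not a bridge — component count unchanged at 1.
New components: {0,1,2,3,4,5,6}
Are 1 and 3 in the same component? yes

Answer: yes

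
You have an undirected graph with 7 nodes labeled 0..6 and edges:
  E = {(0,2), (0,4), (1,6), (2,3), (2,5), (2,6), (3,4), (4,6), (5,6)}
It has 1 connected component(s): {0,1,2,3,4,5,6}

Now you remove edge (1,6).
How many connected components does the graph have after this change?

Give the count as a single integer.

Answer: 2

Derivation:
Initial component count: 1
Remove (1,6): it was a bridge. Count increases: 1 -> 2.
  After removal, components: {0,2,3,4,5,6} {1}
New component count: 2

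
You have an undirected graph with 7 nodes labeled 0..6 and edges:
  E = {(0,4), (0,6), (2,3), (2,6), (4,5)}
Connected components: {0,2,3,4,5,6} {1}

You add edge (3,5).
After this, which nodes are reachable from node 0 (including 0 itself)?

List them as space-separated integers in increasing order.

Answer: 0 2 3 4 5 6

Derivation:
Before: nodes reachable from 0: {0,2,3,4,5,6}
Adding (3,5): both endpoints already in same component. Reachability from 0 unchanged.
After: nodes reachable from 0: {0,2,3,4,5,6}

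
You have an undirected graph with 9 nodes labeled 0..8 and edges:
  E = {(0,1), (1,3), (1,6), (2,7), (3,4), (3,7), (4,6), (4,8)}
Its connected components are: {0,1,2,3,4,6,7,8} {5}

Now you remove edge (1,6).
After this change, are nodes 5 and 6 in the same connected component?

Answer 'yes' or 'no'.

Answer: no

Derivation:
Initial components: {0,1,2,3,4,6,7,8} {5}
Removing edge (1,6): not a bridge — component count unchanged at 2.
New components: {0,1,2,3,4,6,7,8} {5}
Are 5 and 6 in the same component? no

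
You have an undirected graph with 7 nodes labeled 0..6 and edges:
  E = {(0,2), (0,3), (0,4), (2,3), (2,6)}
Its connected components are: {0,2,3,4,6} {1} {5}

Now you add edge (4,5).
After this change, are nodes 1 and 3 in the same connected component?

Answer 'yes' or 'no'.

Initial components: {0,2,3,4,6} {1} {5}
Adding edge (4,5): merges {0,2,3,4,6} and {5}.
New components: {0,2,3,4,5,6} {1}
Are 1 and 3 in the same component? no

Answer: no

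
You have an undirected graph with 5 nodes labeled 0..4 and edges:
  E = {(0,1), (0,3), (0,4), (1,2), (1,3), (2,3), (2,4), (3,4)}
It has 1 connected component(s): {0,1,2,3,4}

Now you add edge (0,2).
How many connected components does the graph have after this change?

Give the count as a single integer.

Initial component count: 1
Add (0,2): endpoints already in same component. Count unchanged: 1.
New component count: 1

Answer: 1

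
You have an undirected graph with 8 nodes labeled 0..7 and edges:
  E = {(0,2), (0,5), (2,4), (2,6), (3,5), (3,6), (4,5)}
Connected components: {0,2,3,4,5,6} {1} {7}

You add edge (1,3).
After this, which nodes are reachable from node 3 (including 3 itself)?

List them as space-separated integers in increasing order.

Answer: 0 1 2 3 4 5 6

Derivation:
Before: nodes reachable from 3: {0,2,3,4,5,6}
Adding (1,3): merges 3's component with another. Reachability grows.
After: nodes reachable from 3: {0,1,2,3,4,5,6}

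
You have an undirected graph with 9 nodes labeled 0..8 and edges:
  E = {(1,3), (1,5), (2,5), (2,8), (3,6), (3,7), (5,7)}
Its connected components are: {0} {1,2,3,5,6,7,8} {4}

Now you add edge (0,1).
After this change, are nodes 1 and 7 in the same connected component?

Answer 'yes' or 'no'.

Answer: yes

Derivation:
Initial components: {0} {1,2,3,5,6,7,8} {4}
Adding edge (0,1): merges {0} and {1,2,3,5,6,7,8}.
New components: {0,1,2,3,5,6,7,8} {4}
Are 1 and 7 in the same component? yes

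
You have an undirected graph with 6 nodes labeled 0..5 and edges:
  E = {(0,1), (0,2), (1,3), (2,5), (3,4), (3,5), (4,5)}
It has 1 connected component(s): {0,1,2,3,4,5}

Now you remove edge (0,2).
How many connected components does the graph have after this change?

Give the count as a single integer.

Answer: 1

Derivation:
Initial component count: 1
Remove (0,2): not a bridge. Count unchanged: 1.
  After removal, components: {0,1,2,3,4,5}
New component count: 1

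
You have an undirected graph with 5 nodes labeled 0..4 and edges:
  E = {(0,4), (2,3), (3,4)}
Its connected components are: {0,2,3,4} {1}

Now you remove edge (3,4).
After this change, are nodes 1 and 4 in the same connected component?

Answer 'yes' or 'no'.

Answer: no

Derivation:
Initial components: {0,2,3,4} {1}
Removing edge (3,4): it was a bridge — component count 2 -> 3.
New components: {0,4} {1} {2,3}
Are 1 and 4 in the same component? no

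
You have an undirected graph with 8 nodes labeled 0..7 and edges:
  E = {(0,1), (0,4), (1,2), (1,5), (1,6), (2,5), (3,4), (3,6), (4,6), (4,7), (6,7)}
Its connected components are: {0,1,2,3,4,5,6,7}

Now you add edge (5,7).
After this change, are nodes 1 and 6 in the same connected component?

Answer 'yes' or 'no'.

Initial components: {0,1,2,3,4,5,6,7}
Adding edge (5,7): both already in same component {0,1,2,3,4,5,6,7}. No change.
New components: {0,1,2,3,4,5,6,7}
Are 1 and 6 in the same component? yes

Answer: yes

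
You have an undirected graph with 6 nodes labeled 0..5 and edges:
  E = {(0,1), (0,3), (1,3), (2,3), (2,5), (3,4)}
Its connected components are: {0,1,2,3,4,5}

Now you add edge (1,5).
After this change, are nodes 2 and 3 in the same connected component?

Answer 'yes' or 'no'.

Answer: yes

Derivation:
Initial components: {0,1,2,3,4,5}
Adding edge (1,5): both already in same component {0,1,2,3,4,5}. No change.
New components: {0,1,2,3,4,5}
Are 2 and 3 in the same component? yes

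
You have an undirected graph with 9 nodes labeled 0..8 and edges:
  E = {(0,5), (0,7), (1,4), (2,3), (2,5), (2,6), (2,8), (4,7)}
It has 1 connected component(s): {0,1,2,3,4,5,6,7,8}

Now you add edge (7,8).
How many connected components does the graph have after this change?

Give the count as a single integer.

Answer: 1

Derivation:
Initial component count: 1
Add (7,8): endpoints already in same component. Count unchanged: 1.
New component count: 1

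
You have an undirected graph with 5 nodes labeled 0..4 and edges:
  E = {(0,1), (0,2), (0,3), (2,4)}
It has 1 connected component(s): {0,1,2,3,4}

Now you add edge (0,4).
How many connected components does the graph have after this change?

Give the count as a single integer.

Initial component count: 1
Add (0,4): endpoints already in same component. Count unchanged: 1.
New component count: 1

Answer: 1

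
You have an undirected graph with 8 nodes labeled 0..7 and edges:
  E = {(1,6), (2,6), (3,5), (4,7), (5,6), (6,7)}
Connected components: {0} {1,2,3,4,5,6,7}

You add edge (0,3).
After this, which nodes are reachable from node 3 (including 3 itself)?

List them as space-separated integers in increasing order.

Answer: 0 1 2 3 4 5 6 7

Derivation:
Before: nodes reachable from 3: {1,2,3,4,5,6,7}
Adding (0,3): merges 3's component with another. Reachability grows.
After: nodes reachable from 3: {0,1,2,3,4,5,6,7}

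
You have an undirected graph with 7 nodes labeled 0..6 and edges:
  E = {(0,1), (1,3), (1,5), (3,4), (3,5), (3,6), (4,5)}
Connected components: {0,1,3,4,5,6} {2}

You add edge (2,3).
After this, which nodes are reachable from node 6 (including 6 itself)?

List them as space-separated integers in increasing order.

Answer: 0 1 2 3 4 5 6

Derivation:
Before: nodes reachable from 6: {0,1,3,4,5,6}
Adding (2,3): merges 6's component with another. Reachability grows.
After: nodes reachable from 6: {0,1,2,3,4,5,6}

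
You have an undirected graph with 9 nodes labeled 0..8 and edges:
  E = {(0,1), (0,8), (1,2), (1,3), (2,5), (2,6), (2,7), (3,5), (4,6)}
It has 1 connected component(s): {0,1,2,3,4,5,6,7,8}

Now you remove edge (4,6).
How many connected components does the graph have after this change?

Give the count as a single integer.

Initial component count: 1
Remove (4,6): it was a bridge. Count increases: 1 -> 2.
  After removal, components: {0,1,2,3,5,6,7,8} {4}
New component count: 2

Answer: 2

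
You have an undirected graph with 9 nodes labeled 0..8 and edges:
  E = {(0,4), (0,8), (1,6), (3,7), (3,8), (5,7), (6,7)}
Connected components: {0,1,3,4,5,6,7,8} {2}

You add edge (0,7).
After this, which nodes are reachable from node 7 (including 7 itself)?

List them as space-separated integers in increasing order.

Before: nodes reachable from 7: {0,1,3,4,5,6,7,8}
Adding (0,7): both endpoints already in same component. Reachability from 7 unchanged.
After: nodes reachable from 7: {0,1,3,4,5,6,7,8}

Answer: 0 1 3 4 5 6 7 8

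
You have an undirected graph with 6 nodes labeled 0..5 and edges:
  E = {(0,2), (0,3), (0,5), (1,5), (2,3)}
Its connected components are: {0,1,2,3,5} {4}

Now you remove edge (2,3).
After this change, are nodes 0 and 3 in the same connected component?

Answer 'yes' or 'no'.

Initial components: {0,1,2,3,5} {4}
Removing edge (2,3): not a bridge — component count unchanged at 2.
New components: {0,1,2,3,5} {4}
Are 0 and 3 in the same component? yes

Answer: yes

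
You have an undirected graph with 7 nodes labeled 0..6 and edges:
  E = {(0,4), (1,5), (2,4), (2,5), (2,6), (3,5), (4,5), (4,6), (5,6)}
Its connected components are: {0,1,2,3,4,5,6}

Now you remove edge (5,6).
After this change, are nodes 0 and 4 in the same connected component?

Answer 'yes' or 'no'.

Answer: yes

Derivation:
Initial components: {0,1,2,3,4,5,6}
Removing edge (5,6): not a bridge — component count unchanged at 1.
New components: {0,1,2,3,4,5,6}
Are 0 and 4 in the same component? yes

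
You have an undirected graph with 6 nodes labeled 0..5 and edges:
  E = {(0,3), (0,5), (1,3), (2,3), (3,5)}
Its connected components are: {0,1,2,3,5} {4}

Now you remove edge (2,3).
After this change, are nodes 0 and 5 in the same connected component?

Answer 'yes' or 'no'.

Answer: yes

Derivation:
Initial components: {0,1,2,3,5} {4}
Removing edge (2,3): it was a bridge — component count 2 -> 3.
New components: {0,1,3,5} {2} {4}
Are 0 and 5 in the same component? yes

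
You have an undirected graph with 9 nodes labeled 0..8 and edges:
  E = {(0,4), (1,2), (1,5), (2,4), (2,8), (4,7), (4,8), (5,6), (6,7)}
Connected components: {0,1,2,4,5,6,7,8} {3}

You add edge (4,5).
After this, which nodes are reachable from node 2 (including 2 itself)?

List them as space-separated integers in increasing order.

Before: nodes reachable from 2: {0,1,2,4,5,6,7,8}
Adding (4,5): both endpoints already in same component. Reachability from 2 unchanged.
After: nodes reachable from 2: {0,1,2,4,5,6,7,8}

Answer: 0 1 2 4 5 6 7 8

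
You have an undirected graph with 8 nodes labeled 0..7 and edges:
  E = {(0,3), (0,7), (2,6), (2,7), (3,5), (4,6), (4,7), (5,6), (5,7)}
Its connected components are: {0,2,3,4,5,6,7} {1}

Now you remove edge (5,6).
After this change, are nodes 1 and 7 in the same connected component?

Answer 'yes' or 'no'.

Initial components: {0,2,3,4,5,6,7} {1}
Removing edge (5,6): not a bridge — component count unchanged at 2.
New components: {0,2,3,4,5,6,7} {1}
Are 1 and 7 in the same component? no

Answer: no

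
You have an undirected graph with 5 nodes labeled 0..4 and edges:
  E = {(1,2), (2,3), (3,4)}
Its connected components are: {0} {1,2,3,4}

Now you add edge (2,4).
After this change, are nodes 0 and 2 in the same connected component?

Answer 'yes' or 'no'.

Answer: no

Derivation:
Initial components: {0} {1,2,3,4}
Adding edge (2,4): both already in same component {1,2,3,4}. No change.
New components: {0} {1,2,3,4}
Are 0 and 2 in the same component? no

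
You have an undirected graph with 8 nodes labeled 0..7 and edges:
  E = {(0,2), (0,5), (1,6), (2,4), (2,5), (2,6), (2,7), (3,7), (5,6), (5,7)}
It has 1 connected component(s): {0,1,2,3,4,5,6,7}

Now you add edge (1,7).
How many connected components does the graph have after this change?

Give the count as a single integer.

Answer: 1

Derivation:
Initial component count: 1
Add (1,7): endpoints already in same component. Count unchanged: 1.
New component count: 1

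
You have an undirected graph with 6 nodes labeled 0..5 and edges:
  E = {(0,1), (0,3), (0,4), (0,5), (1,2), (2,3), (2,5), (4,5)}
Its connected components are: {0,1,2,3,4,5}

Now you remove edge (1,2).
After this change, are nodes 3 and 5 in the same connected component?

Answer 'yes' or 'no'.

Answer: yes

Derivation:
Initial components: {0,1,2,3,4,5}
Removing edge (1,2): not a bridge — component count unchanged at 1.
New components: {0,1,2,3,4,5}
Are 3 and 5 in the same component? yes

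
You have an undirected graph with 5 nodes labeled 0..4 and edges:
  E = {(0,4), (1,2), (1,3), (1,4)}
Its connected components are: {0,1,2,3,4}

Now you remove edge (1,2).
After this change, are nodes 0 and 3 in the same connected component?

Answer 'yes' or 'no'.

Initial components: {0,1,2,3,4}
Removing edge (1,2): it was a bridge — component count 1 -> 2.
New components: {0,1,3,4} {2}
Are 0 and 3 in the same component? yes

Answer: yes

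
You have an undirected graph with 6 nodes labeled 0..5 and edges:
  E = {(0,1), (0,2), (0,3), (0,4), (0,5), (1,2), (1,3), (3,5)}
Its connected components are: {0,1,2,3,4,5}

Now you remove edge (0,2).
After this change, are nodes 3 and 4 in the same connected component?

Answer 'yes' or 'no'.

Initial components: {0,1,2,3,4,5}
Removing edge (0,2): not a bridge — component count unchanged at 1.
New components: {0,1,2,3,4,5}
Are 3 and 4 in the same component? yes

Answer: yes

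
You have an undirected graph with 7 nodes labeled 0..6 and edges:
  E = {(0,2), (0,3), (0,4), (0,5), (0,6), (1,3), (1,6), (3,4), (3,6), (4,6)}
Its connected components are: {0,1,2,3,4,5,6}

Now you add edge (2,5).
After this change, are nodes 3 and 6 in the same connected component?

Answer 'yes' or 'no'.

Answer: yes

Derivation:
Initial components: {0,1,2,3,4,5,6}
Adding edge (2,5): both already in same component {0,1,2,3,4,5,6}. No change.
New components: {0,1,2,3,4,5,6}
Are 3 and 6 in the same component? yes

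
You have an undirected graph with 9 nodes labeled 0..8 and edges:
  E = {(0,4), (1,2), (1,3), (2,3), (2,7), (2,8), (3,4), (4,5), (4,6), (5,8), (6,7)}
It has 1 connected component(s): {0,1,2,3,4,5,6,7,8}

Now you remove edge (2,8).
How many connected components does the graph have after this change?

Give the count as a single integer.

Initial component count: 1
Remove (2,8): not a bridge. Count unchanged: 1.
  After removal, components: {0,1,2,3,4,5,6,7,8}
New component count: 1

Answer: 1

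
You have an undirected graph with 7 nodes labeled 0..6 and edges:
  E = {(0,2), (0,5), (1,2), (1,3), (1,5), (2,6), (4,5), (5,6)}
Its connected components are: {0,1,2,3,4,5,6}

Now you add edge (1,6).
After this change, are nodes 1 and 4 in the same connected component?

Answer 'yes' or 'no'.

Initial components: {0,1,2,3,4,5,6}
Adding edge (1,6): both already in same component {0,1,2,3,4,5,6}. No change.
New components: {0,1,2,3,4,5,6}
Are 1 and 4 in the same component? yes

Answer: yes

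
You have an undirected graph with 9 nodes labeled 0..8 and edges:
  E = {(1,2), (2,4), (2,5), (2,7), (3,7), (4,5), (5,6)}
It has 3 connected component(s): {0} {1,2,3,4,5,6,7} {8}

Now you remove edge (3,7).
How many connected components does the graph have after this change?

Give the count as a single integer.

Initial component count: 3
Remove (3,7): it was a bridge. Count increases: 3 -> 4.
  After removal, components: {0} {1,2,4,5,6,7} {3} {8}
New component count: 4

Answer: 4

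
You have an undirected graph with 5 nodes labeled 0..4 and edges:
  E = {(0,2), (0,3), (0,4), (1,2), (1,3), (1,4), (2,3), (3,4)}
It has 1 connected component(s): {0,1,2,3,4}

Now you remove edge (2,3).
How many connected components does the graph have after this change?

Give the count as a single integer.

Answer: 1

Derivation:
Initial component count: 1
Remove (2,3): not a bridge. Count unchanged: 1.
  After removal, components: {0,1,2,3,4}
New component count: 1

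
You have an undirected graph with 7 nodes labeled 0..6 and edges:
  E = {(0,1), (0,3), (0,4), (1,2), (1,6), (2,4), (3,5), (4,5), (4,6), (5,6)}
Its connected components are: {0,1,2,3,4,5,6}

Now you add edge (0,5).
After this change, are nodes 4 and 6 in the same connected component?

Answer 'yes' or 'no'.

Initial components: {0,1,2,3,4,5,6}
Adding edge (0,5): both already in same component {0,1,2,3,4,5,6}. No change.
New components: {0,1,2,3,4,5,6}
Are 4 and 6 in the same component? yes

Answer: yes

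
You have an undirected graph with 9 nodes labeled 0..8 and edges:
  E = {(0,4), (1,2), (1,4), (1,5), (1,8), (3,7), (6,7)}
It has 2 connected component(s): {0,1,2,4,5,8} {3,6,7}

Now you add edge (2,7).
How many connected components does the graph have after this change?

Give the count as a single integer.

Answer: 1

Derivation:
Initial component count: 2
Add (2,7): merges two components. Count decreases: 2 -> 1.
New component count: 1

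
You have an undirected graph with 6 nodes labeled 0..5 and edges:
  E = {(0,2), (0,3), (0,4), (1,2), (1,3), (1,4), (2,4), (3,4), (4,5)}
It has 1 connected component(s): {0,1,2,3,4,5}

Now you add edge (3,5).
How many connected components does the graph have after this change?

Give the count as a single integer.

Initial component count: 1
Add (3,5): endpoints already in same component. Count unchanged: 1.
New component count: 1

Answer: 1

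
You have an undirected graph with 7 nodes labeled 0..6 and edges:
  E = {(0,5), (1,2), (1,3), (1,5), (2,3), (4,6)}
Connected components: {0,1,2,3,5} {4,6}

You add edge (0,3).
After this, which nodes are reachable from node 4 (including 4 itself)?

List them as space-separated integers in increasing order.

Answer: 4 6

Derivation:
Before: nodes reachable from 4: {4,6}
Adding (0,3): both endpoints already in same component. Reachability from 4 unchanged.
After: nodes reachable from 4: {4,6}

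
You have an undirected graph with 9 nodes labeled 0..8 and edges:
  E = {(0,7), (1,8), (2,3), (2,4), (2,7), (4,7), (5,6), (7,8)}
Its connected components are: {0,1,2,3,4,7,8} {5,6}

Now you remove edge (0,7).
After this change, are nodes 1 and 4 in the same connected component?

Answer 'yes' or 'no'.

Initial components: {0,1,2,3,4,7,8} {5,6}
Removing edge (0,7): it was a bridge — component count 2 -> 3.
New components: {0} {1,2,3,4,7,8} {5,6}
Are 1 and 4 in the same component? yes

Answer: yes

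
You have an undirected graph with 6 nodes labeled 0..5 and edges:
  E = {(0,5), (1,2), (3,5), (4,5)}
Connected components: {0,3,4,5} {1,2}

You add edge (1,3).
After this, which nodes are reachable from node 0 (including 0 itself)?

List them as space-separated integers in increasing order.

Answer: 0 1 2 3 4 5

Derivation:
Before: nodes reachable from 0: {0,3,4,5}
Adding (1,3): merges 0's component with another. Reachability grows.
After: nodes reachable from 0: {0,1,2,3,4,5}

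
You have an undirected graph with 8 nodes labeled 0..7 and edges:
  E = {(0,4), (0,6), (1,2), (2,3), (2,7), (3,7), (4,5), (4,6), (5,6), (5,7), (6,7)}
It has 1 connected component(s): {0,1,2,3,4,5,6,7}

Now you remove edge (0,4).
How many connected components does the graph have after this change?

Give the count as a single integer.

Answer: 1

Derivation:
Initial component count: 1
Remove (0,4): not a bridge. Count unchanged: 1.
  After removal, components: {0,1,2,3,4,5,6,7}
New component count: 1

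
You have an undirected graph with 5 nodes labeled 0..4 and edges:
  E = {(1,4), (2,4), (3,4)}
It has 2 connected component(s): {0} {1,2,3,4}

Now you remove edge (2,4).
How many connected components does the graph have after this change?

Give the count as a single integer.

Answer: 3

Derivation:
Initial component count: 2
Remove (2,4): it was a bridge. Count increases: 2 -> 3.
  After removal, components: {0} {1,3,4} {2}
New component count: 3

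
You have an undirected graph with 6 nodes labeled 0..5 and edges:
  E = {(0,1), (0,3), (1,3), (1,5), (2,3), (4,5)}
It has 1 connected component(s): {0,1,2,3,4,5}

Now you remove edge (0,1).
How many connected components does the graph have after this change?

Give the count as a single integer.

Initial component count: 1
Remove (0,1): not a bridge. Count unchanged: 1.
  After removal, components: {0,1,2,3,4,5}
New component count: 1

Answer: 1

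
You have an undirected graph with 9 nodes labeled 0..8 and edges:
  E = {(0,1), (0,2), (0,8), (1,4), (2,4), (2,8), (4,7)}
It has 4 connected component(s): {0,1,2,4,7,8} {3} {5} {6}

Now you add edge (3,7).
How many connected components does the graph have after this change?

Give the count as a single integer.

Answer: 3

Derivation:
Initial component count: 4
Add (3,7): merges two components. Count decreases: 4 -> 3.
New component count: 3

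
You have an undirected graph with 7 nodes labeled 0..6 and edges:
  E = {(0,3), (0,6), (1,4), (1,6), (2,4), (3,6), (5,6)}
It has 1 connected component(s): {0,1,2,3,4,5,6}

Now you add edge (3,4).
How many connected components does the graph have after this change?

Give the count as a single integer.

Answer: 1

Derivation:
Initial component count: 1
Add (3,4): endpoints already in same component. Count unchanged: 1.
New component count: 1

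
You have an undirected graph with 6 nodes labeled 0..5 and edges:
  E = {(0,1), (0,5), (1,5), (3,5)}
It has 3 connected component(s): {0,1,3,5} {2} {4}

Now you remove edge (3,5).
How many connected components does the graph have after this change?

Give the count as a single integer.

Initial component count: 3
Remove (3,5): it was a bridge. Count increases: 3 -> 4.
  After removal, components: {0,1,5} {2} {3} {4}
New component count: 4

Answer: 4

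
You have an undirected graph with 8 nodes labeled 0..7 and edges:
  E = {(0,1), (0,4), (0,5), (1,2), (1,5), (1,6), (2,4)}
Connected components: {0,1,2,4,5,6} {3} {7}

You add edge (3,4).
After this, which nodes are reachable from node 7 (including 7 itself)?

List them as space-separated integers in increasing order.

Answer: 7

Derivation:
Before: nodes reachable from 7: {7}
Adding (3,4): merges two components, but neither contains 7. Reachability from 7 unchanged.
After: nodes reachable from 7: {7}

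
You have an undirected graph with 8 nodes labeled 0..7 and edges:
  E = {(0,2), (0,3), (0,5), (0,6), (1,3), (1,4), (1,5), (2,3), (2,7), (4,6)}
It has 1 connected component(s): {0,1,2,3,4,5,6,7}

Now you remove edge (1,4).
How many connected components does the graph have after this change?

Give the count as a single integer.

Initial component count: 1
Remove (1,4): not a bridge. Count unchanged: 1.
  After removal, components: {0,1,2,3,4,5,6,7}
New component count: 1

Answer: 1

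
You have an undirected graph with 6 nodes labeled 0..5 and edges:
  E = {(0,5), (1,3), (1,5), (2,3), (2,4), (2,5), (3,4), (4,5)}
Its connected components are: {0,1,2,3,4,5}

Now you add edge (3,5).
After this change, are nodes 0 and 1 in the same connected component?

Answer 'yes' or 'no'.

Answer: yes

Derivation:
Initial components: {0,1,2,3,4,5}
Adding edge (3,5): both already in same component {0,1,2,3,4,5}. No change.
New components: {0,1,2,3,4,5}
Are 0 and 1 in the same component? yes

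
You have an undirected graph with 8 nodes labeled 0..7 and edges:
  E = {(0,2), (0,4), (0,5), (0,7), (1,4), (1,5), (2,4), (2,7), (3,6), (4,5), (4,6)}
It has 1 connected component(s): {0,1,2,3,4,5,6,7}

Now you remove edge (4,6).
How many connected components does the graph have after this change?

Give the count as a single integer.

Answer: 2

Derivation:
Initial component count: 1
Remove (4,6): it was a bridge. Count increases: 1 -> 2.
  After removal, components: {0,1,2,4,5,7} {3,6}
New component count: 2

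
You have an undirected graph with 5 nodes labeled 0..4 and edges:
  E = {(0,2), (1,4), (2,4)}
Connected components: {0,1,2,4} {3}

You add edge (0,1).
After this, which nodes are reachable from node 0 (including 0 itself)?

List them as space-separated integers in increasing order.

Before: nodes reachable from 0: {0,1,2,4}
Adding (0,1): both endpoints already in same component. Reachability from 0 unchanged.
After: nodes reachable from 0: {0,1,2,4}

Answer: 0 1 2 4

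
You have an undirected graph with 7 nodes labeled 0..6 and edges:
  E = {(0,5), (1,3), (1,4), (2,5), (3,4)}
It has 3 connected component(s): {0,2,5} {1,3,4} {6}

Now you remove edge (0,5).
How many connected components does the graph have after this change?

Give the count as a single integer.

Answer: 4

Derivation:
Initial component count: 3
Remove (0,5): it was a bridge. Count increases: 3 -> 4.
  After removal, components: {0} {1,3,4} {2,5} {6}
New component count: 4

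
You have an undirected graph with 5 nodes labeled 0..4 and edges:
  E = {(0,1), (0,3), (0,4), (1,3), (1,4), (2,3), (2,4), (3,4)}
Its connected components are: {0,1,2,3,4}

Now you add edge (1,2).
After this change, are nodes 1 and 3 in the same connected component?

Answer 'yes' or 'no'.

Answer: yes

Derivation:
Initial components: {0,1,2,3,4}
Adding edge (1,2): both already in same component {0,1,2,3,4}. No change.
New components: {0,1,2,3,4}
Are 1 and 3 in the same component? yes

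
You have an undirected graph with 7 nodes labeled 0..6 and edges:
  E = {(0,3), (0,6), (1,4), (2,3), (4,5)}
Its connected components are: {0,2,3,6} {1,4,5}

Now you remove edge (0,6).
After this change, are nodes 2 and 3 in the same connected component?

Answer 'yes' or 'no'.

Answer: yes

Derivation:
Initial components: {0,2,3,6} {1,4,5}
Removing edge (0,6): it was a bridge — component count 2 -> 3.
New components: {0,2,3} {1,4,5} {6}
Are 2 and 3 in the same component? yes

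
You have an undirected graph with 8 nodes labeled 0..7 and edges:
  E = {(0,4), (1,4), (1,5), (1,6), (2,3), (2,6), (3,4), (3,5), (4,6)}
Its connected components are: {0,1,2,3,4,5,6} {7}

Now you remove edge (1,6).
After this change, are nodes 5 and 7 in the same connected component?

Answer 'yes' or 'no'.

Initial components: {0,1,2,3,4,5,6} {7}
Removing edge (1,6): not a bridge — component count unchanged at 2.
New components: {0,1,2,3,4,5,6} {7}
Are 5 and 7 in the same component? no

Answer: no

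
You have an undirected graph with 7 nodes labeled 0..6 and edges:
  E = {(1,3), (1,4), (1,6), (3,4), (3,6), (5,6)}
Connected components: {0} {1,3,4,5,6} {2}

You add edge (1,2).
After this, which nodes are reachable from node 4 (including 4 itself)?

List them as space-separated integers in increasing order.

Answer: 1 2 3 4 5 6

Derivation:
Before: nodes reachable from 4: {1,3,4,5,6}
Adding (1,2): merges 4's component with another. Reachability grows.
After: nodes reachable from 4: {1,2,3,4,5,6}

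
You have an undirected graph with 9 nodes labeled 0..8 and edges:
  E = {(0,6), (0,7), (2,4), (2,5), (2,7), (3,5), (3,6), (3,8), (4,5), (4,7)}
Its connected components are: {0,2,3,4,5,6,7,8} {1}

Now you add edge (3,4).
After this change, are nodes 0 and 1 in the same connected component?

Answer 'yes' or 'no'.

Answer: no

Derivation:
Initial components: {0,2,3,4,5,6,7,8} {1}
Adding edge (3,4): both already in same component {0,2,3,4,5,6,7,8}. No change.
New components: {0,2,3,4,5,6,7,8} {1}
Are 0 and 1 in the same component? no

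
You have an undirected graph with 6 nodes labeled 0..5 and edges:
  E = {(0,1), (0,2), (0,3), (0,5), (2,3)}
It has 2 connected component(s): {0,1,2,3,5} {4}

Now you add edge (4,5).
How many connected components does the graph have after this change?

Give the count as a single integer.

Answer: 1

Derivation:
Initial component count: 2
Add (4,5): merges two components. Count decreases: 2 -> 1.
New component count: 1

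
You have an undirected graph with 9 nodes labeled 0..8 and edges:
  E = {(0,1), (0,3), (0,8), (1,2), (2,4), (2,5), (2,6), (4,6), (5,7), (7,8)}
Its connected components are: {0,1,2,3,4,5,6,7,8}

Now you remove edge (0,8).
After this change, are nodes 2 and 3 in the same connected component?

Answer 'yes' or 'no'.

Initial components: {0,1,2,3,4,5,6,7,8}
Removing edge (0,8): not a bridge — component count unchanged at 1.
New components: {0,1,2,3,4,5,6,7,8}
Are 2 and 3 in the same component? yes

Answer: yes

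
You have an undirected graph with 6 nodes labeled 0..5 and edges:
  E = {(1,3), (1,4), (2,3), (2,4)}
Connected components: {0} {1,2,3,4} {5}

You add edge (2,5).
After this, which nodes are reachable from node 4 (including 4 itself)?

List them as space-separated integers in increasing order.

Before: nodes reachable from 4: {1,2,3,4}
Adding (2,5): merges 4's component with another. Reachability grows.
After: nodes reachable from 4: {1,2,3,4,5}

Answer: 1 2 3 4 5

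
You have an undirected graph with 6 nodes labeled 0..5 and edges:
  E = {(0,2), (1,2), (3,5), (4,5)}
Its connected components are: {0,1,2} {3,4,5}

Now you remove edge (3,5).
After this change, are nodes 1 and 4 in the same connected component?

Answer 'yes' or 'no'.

Answer: no

Derivation:
Initial components: {0,1,2} {3,4,5}
Removing edge (3,5): it was a bridge — component count 2 -> 3.
New components: {0,1,2} {3} {4,5}
Are 1 and 4 in the same component? no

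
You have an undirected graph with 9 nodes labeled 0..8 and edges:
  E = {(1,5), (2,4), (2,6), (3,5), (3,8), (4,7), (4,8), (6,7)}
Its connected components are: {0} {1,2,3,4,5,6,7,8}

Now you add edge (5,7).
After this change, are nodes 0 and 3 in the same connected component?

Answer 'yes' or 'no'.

Answer: no

Derivation:
Initial components: {0} {1,2,3,4,5,6,7,8}
Adding edge (5,7): both already in same component {1,2,3,4,5,6,7,8}. No change.
New components: {0} {1,2,3,4,5,6,7,8}
Are 0 and 3 in the same component? no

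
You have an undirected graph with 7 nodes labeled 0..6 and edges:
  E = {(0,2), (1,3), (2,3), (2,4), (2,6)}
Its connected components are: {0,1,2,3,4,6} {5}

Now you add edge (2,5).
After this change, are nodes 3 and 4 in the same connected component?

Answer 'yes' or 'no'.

Initial components: {0,1,2,3,4,6} {5}
Adding edge (2,5): merges {0,1,2,3,4,6} and {5}.
New components: {0,1,2,3,4,5,6}
Are 3 and 4 in the same component? yes

Answer: yes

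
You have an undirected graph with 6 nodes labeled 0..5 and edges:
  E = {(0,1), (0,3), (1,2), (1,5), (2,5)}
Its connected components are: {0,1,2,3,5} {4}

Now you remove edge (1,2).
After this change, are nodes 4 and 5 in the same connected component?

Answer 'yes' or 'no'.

Answer: no

Derivation:
Initial components: {0,1,2,3,5} {4}
Removing edge (1,2): not a bridge — component count unchanged at 2.
New components: {0,1,2,3,5} {4}
Are 4 and 5 in the same component? no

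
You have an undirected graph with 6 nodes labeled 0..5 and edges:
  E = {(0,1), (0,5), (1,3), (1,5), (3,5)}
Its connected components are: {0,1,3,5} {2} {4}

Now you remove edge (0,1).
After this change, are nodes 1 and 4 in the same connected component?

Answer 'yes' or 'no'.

Answer: no

Derivation:
Initial components: {0,1,3,5} {2} {4}
Removing edge (0,1): not a bridge — component count unchanged at 3.
New components: {0,1,3,5} {2} {4}
Are 1 and 4 in the same component? no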